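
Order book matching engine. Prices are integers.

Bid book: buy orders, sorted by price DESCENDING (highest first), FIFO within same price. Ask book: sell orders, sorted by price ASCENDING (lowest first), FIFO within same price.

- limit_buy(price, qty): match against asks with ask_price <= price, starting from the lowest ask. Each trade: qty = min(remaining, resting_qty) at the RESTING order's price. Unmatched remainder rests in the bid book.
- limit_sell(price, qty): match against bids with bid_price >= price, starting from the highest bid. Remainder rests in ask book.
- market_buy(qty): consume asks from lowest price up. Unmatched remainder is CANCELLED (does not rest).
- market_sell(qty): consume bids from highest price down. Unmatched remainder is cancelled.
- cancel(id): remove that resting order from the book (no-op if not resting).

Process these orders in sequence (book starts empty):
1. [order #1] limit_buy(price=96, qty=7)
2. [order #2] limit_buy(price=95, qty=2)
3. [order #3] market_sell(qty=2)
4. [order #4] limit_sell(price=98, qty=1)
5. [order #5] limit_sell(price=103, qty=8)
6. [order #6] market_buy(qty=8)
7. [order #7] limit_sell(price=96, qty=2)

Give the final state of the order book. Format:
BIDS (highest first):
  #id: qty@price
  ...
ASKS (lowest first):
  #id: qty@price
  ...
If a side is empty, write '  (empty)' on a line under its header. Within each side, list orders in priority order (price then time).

After op 1 [order #1] limit_buy(price=96, qty=7): fills=none; bids=[#1:7@96] asks=[-]
After op 2 [order #2] limit_buy(price=95, qty=2): fills=none; bids=[#1:7@96 #2:2@95] asks=[-]
After op 3 [order #3] market_sell(qty=2): fills=#1x#3:2@96; bids=[#1:5@96 #2:2@95] asks=[-]
After op 4 [order #4] limit_sell(price=98, qty=1): fills=none; bids=[#1:5@96 #2:2@95] asks=[#4:1@98]
After op 5 [order #5] limit_sell(price=103, qty=8): fills=none; bids=[#1:5@96 #2:2@95] asks=[#4:1@98 #5:8@103]
After op 6 [order #6] market_buy(qty=8): fills=#6x#4:1@98 #6x#5:7@103; bids=[#1:5@96 #2:2@95] asks=[#5:1@103]
After op 7 [order #7] limit_sell(price=96, qty=2): fills=#1x#7:2@96; bids=[#1:3@96 #2:2@95] asks=[#5:1@103]

Answer: BIDS (highest first):
  #1: 3@96
  #2: 2@95
ASKS (lowest first):
  #5: 1@103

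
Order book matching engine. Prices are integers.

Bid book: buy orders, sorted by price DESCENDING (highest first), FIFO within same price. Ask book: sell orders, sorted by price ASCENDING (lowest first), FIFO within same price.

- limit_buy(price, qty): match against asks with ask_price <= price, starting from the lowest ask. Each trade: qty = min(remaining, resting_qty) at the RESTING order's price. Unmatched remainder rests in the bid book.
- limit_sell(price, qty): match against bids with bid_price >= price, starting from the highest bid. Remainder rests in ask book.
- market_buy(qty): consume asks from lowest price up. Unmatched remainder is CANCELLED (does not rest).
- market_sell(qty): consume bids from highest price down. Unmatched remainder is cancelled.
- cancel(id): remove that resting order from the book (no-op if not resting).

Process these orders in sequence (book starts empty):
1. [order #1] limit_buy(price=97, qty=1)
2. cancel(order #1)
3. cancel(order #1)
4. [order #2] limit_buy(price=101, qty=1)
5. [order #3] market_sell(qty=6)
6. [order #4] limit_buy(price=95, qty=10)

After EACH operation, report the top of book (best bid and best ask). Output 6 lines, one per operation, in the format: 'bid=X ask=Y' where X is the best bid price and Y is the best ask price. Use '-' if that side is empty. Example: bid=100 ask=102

After op 1 [order #1] limit_buy(price=97, qty=1): fills=none; bids=[#1:1@97] asks=[-]
After op 2 cancel(order #1): fills=none; bids=[-] asks=[-]
After op 3 cancel(order #1): fills=none; bids=[-] asks=[-]
After op 4 [order #2] limit_buy(price=101, qty=1): fills=none; bids=[#2:1@101] asks=[-]
After op 5 [order #3] market_sell(qty=6): fills=#2x#3:1@101; bids=[-] asks=[-]
After op 6 [order #4] limit_buy(price=95, qty=10): fills=none; bids=[#4:10@95] asks=[-]

Answer: bid=97 ask=-
bid=- ask=-
bid=- ask=-
bid=101 ask=-
bid=- ask=-
bid=95 ask=-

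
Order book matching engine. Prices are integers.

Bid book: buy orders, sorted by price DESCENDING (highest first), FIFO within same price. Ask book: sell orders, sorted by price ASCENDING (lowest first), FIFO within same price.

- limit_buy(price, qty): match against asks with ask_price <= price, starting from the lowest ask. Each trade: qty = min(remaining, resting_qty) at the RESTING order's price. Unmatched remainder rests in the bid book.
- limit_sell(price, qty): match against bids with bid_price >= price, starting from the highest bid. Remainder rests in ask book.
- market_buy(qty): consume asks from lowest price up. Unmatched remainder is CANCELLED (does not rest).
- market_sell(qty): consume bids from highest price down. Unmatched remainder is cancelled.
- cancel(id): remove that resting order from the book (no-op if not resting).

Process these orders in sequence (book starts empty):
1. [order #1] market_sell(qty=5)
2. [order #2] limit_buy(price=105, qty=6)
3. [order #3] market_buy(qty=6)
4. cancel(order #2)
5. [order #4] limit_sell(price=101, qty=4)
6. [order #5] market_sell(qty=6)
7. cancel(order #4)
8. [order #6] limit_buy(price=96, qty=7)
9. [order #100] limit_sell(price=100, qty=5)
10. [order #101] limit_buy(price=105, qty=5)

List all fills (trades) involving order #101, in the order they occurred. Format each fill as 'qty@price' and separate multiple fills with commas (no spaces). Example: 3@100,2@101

After op 1 [order #1] market_sell(qty=5): fills=none; bids=[-] asks=[-]
After op 2 [order #2] limit_buy(price=105, qty=6): fills=none; bids=[#2:6@105] asks=[-]
After op 3 [order #3] market_buy(qty=6): fills=none; bids=[#2:6@105] asks=[-]
After op 4 cancel(order #2): fills=none; bids=[-] asks=[-]
After op 5 [order #4] limit_sell(price=101, qty=4): fills=none; bids=[-] asks=[#4:4@101]
After op 6 [order #5] market_sell(qty=6): fills=none; bids=[-] asks=[#4:4@101]
After op 7 cancel(order #4): fills=none; bids=[-] asks=[-]
After op 8 [order #6] limit_buy(price=96, qty=7): fills=none; bids=[#6:7@96] asks=[-]
After op 9 [order #100] limit_sell(price=100, qty=5): fills=none; bids=[#6:7@96] asks=[#100:5@100]
After op 10 [order #101] limit_buy(price=105, qty=5): fills=#101x#100:5@100; bids=[#6:7@96] asks=[-]

Answer: 5@100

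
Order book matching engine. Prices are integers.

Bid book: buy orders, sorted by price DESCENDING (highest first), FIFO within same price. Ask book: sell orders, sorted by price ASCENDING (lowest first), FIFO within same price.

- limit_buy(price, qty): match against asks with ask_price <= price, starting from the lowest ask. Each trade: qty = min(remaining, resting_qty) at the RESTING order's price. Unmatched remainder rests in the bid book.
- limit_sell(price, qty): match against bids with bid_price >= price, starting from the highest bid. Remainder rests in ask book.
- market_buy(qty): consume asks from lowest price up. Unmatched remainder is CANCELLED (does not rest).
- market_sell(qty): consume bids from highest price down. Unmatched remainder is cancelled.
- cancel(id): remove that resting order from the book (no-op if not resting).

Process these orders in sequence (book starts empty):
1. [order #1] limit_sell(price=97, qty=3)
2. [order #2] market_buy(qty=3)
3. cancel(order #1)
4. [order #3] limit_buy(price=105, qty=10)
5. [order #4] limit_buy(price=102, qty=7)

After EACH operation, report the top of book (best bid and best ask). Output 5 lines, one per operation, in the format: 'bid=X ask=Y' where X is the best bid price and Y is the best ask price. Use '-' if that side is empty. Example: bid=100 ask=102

Answer: bid=- ask=97
bid=- ask=-
bid=- ask=-
bid=105 ask=-
bid=105 ask=-

Derivation:
After op 1 [order #1] limit_sell(price=97, qty=3): fills=none; bids=[-] asks=[#1:3@97]
After op 2 [order #2] market_buy(qty=3): fills=#2x#1:3@97; bids=[-] asks=[-]
After op 3 cancel(order #1): fills=none; bids=[-] asks=[-]
After op 4 [order #3] limit_buy(price=105, qty=10): fills=none; bids=[#3:10@105] asks=[-]
After op 5 [order #4] limit_buy(price=102, qty=7): fills=none; bids=[#3:10@105 #4:7@102] asks=[-]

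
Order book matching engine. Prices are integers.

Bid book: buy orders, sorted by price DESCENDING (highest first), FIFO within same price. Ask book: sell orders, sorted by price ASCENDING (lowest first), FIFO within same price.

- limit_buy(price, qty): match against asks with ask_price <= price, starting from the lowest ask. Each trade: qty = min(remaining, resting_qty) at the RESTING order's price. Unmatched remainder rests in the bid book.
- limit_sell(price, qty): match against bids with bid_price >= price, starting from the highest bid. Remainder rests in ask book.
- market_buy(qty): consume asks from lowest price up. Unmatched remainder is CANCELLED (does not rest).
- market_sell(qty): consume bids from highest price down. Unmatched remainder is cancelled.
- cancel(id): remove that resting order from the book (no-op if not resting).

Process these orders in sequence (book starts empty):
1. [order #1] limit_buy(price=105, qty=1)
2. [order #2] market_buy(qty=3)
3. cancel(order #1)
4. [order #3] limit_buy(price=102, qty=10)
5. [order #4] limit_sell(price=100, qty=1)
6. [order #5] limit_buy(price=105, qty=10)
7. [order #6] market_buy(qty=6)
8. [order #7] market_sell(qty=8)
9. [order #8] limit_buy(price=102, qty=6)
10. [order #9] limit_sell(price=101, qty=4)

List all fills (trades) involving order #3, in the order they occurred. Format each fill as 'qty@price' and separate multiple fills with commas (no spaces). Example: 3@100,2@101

After op 1 [order #1] limit_buy(price=105, qty=1): fills=none; bids=[#1:1@105] asks=[-]
After op 2 [order #2] market_buy(qty=3): fills=none; bids=[#1:1@105] asks=[-]
After op 3 cancel(order #1): fills=none; bids=[-] asks=[-]
After op 4 [order #3] limit_buy(price=102, qty=10): fills=none; bids=[#3:10@102] asks=[-]
After op 5 [order #4] limit_sell(price=100, qty=1): fills=#3x#4:1@102; bids=[#3:9@102] asks=[-]
After op 6 [order #5] limit_buy(price=105, qty=10): fills=none; bids=[#5:10@105 #3:9@102] asks=[-]
After op 7 [order #6] market_buy(qty=6): fills=none; bids=[#5:10@105 #3:9@102] asks=[-]
After op 8 [order #7] market_sell(qty=8): fills=#5x#7:8@105; bids=[#5:2@105 #3:9@102] asks=[-]
After op 9 [order #8] limit_buy(price=102, qty=6): fills=none; bids=[#5:2@105 #3:9@102 #8:6@102] asks=[-]
After op 10 [order #9] limit_sell(price=101, qty=4): fills=#5x#9:2@105 #3x#9:2@102; bids=[#3:7@102 #8:6@102] asks=[-]

Answer: 1@102,2@102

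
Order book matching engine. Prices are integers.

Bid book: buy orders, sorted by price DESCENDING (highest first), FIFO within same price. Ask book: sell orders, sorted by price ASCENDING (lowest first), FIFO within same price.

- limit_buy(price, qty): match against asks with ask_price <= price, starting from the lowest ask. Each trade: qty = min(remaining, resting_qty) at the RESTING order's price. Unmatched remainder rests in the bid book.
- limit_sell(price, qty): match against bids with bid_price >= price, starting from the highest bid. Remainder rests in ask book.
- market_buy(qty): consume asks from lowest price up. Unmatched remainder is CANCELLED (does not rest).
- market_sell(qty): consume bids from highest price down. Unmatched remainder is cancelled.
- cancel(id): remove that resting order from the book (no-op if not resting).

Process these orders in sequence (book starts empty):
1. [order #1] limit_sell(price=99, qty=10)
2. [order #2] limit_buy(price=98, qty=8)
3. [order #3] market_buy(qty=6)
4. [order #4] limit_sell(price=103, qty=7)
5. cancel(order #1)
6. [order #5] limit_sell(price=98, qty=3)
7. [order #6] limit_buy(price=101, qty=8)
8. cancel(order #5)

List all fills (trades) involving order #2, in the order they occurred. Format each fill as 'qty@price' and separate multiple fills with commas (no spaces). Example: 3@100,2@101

After op 1 [order #1] limit_sell(price=99, qty=10): fills=none; bids=[-] asks=[#1:10@99]
After op 2 [order #2] limit_buy(price=98, qty=8): fills=none; bids=[#2:8@98] asks=[#1:10@99]
After op 3 [order #3] market_buy(qty=6): fills=#3x#1:6@99; bids=[#2:8@98] asks=[#1:4@99]
After op 4 [order #4] limit_sell(price=103, qty=7): fills=none; bids=[#2:8@98] asks=[#1:4@99 #4:7@103]
After op 5 cancel(order #1): fills=none; bids=[#2:8@98] asks=[#4:7@103]
After op 6 [order #5] limit_sell(price=98, qty=3): fills=#2x#5:3@98; bids=[#2:5@98] asks=[#4:7@103]
After op 7 [order #6] limit_buy(price=101, qty=8): fills=none; bids=[#6:8@101 #2:5@98] asks=[#4:7@103]
After op 8 cancel(order #5): fills=none; bids=[#6:8@101 #2:5@98] asks=[#4:7@103]

Answer: 3@98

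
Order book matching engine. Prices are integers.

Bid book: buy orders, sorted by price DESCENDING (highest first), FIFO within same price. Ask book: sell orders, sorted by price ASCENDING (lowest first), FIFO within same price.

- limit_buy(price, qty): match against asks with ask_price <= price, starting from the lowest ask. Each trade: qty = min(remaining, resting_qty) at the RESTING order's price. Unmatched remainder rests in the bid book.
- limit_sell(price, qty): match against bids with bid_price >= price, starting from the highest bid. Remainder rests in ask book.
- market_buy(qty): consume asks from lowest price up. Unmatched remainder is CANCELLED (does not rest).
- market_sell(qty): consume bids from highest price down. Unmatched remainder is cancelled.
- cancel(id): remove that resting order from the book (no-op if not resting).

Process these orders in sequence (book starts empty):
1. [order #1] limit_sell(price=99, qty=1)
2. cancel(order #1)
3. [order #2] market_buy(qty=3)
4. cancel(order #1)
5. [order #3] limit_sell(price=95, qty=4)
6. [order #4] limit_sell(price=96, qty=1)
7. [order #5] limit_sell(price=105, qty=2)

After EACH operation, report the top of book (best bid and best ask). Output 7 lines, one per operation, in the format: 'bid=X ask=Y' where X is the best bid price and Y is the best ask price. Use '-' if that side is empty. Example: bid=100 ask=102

After op 1 [order #1] limit_sell(price=99, qty=1): fills=none; bids=[-] asks=[#1:1@99]
After op 2 cancel(order #1): fills=none; bids=[-] asks=[-]
After op 3 [order #2] market_buy(qty=3): fills=none; bids=[-] asks=[-]
After op 4 cancel(order #1): fills=none; bids=[-] asks=[-]
After op 5 [order #3] limit_sell(price=95, qty=4): fills=none; bids=[-] asks=[#3:4@95]
After op 6 [order #4] limit_sell(price=96, qty=1): fills=none; bids=[-] asks=[#3:4@95 #4:1@96]
After op 7 [order #5] limit_sell(price=105, qty=2): fills=none; bids=[-] asks=[#3:4@95 #4:1@96 #5:2@105]

Answer: bid=- ask=99
bid=- ask=-
bid=- ask=-
bid=- ask=-
bid=- ask=95
bid=- ask=95
bid=- ask=95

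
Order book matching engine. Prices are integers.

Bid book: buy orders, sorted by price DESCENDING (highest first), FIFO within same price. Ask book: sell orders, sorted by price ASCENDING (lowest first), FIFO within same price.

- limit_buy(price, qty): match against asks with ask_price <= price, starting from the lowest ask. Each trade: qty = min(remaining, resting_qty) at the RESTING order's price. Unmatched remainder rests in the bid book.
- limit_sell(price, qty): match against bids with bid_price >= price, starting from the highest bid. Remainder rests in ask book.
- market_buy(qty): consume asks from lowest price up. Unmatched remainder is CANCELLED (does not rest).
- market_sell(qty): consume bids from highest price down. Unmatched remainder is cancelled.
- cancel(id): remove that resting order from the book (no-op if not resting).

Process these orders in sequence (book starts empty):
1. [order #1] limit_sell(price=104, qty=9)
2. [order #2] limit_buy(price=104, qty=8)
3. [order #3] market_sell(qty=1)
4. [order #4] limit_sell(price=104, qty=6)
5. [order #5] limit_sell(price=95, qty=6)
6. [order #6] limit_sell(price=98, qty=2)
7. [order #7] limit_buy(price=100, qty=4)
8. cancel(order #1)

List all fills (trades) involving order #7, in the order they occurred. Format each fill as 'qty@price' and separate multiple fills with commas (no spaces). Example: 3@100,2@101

After op 1 [order #1] limit_sell(price=104, qty=9): fills=none; bids=[-] asks=[#1:9@104]
After op 2 [order #2] limit_buy(price=104, qty=8): fills=#2x#1:8@104; bids=[-] asks=[#1:1@104]
After op 3 [order #3] market_sell(qty=1): fills=none; bids=[-] asks=[#1:1@104]
After op 4 [order #4] limit_sell(price=104, qty=6): fills=none; bids=[-] asks=[#1:1@104 #4:6@104]
After op 5 [order #5] limit_sell(price=95, qty=6): fills=none; bids=[-] asks=[#5:6@95 #1:1@104 #4:6@104]
After op 6 [order #6] limit_sell(price=98, qty=2): fills=none; bids=[-] asks=[#5:6@95 #6:2@98 #1:1@104 #4:6@104]
After op 7 [order #7] limit_buy(price=100, qty=4): fills=#7x#5:4@95; bids=[-] asks=[#5:2@95 #6:2@98 #1:1@104 #4:6@104]
After op 8 cancel(order #1): fills=none; bids=[-] asks=[#5:2@95 #6:2@98 #4:6@104]

Answer: 4@95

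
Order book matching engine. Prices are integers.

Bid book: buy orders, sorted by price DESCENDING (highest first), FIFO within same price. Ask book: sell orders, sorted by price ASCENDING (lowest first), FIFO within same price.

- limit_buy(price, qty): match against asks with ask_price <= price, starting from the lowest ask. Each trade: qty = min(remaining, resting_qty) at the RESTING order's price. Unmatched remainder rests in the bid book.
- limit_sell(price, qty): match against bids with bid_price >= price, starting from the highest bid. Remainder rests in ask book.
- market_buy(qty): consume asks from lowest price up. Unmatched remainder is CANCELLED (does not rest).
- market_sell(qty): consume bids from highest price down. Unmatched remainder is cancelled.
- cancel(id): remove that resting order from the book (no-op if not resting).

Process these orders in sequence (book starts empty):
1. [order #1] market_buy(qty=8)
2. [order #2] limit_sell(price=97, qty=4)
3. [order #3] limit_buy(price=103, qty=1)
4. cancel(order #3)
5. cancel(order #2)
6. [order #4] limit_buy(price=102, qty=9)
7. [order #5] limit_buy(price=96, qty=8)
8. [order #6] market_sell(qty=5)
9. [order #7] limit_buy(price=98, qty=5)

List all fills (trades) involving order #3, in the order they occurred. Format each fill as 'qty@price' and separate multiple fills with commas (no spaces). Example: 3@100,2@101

Answer: 1@97

Derivation:
After op 1 [order #1] market_buy(qty=8): fills=none; bids=[-] asks=[-]
After op 2 [order #2] limit_sell(price=97, qty=4): fills=none; bids=[-] asks=[#2:4@97]
After op 3 [order #3] limit_buy(price=103, qty=1): fills=#3x#2:1@97; bids=[-] asks=[#2:3@97]
After op 4 cancel(order #3): fills=none; bids=[-] asks=[#2:3@97]
After op 5 cancel(order #2): fills=none; bids=[-] asks=[-]
After op 6 [order #4] limit_buy(price=102, qty=9): fills=none; bids=[#4:9@102] asks=[-]
After op 7 [order #5] limit_buy(price=96, qty=8): fills=none; bids=[#4:9@102 #5:8@96] asks=[-]
After op 8 [order #6] market_sell(qty=5): fills=#4x#6:5@102; bids=[#4:4@102 #5:8@96] asks=[-]
After op 9 [order #7] limit_buy(price=98, qty=5): fills=none; bids=[#4:4@102 #7:5@98 #5:8@96] asks=[-]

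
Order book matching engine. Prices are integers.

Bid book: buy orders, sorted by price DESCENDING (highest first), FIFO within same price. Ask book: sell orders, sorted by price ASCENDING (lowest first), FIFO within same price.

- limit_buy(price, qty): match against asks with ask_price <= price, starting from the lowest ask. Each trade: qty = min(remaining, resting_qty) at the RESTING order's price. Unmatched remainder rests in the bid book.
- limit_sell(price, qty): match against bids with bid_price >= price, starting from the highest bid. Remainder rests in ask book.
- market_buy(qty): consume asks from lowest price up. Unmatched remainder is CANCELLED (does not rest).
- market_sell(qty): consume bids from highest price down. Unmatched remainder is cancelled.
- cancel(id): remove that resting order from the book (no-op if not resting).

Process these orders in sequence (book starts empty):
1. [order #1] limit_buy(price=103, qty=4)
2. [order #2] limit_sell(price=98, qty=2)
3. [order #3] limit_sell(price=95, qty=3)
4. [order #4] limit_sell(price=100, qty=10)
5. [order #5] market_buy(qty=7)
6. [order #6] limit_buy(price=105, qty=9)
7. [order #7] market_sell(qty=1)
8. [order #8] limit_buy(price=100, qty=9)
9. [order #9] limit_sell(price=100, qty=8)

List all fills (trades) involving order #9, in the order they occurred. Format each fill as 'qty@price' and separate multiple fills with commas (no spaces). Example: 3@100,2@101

Answer: 4@105,4@100

Derivation:
After op 1 [order #1] limit_buy(price=103, qty=4): fills=none; bids=[#1:4@103] asks=[-]
After op 2 [order #2] limit_sell(price=98, qty=2): fills=#1x#2:2@103; bids=[#1:2@103] asks=[-]
After op 3 [order #3] limit_sell(price=95, qty=3): fills=#1x#3:2@103; bids=[-] asks=[#3:1@95]
After op 4 [order #4] limit_sell(price=100, qty=10): fills=none; bids=[-] asks=[#3:1@95 #4:10@100]
After op 5 [order #5] market_buy(qty=7): fills=#5x#3:1@95 #5x#4:6@100; bids=[-] asks=[#4:4@100]
After op 6 [order #6] limit_buy(price=105, qty=9): fills=#6x#4:4@100; bids=[#6:5@105] asks=[-]
After op 7 [order #7] market_sell(qty=1): fills=#6x#7:1@105; bids=[#6:4@105] asks=[-]
After op 8 [order #8] limit_buy(price=100, qty=9): fills=none; bids=[#6:4@105 #8:9@100] asks=[-]
After op 9 [order #9] limit_sell(price=100, qty=8): fills=#6x#9:4@105 #8x#9:4@100; bids=[#8:5@100] asks=[-]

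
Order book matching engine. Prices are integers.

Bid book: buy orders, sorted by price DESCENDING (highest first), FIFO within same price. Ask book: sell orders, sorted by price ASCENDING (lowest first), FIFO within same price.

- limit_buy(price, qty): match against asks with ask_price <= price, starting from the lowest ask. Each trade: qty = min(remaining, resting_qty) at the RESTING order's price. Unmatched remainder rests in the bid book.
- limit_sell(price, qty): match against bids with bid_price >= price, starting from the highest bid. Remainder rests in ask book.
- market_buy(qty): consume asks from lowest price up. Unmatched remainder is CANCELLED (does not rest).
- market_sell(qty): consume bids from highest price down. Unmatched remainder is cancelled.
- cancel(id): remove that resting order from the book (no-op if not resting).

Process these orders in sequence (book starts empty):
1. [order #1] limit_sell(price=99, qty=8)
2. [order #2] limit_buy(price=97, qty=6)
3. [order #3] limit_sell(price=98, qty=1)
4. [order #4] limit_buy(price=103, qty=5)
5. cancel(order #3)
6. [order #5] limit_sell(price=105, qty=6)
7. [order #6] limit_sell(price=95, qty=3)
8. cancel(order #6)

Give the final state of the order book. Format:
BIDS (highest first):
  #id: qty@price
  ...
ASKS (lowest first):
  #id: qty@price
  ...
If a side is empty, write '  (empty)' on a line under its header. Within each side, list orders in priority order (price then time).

After op 1 [order #1] limit_sell(price=99, qty=8): fills=none; bids=[-] asks=[#1:8@99]
After op 2 [order #2] limit_buy(price=97, qty=6): fills=none; bids=[#2:6@97] asks=[#1:8@99]
After op 3 [order #3] limit_sell(price=98, qty=1): fills=none; bids=[#2:6@97] asks=[#3:1@98 #1:8@99]
After op 4 [order #4] limit_buy(price=103, qty=5): fills=#4x#3:1@98 #4x#1:4@99; bids=[#2:6@97] asks=[#1:4@99]
After op 5 cancel(order #3): fills=none; bids=[#2:6@97] asks=[#1:4@99]
After op 6 [order #5] limit_sell(price=105, qty=6): fills=none; bids=[#2:6@97] asks=[#1:4@99 #5:6@105]
After op 7 [order #6] limit_sell(price=95, qty=3): fills=#2x#6:3@97; bids=[#2:3@97] asks=[#1:4@99 #5:6@105]
After op 8 cancel(order #6): fills=none; bids=[#2:3@97] asks=[#1:4@99 #5:6@105]

Answer: BIDS (highest first):
  #2: 3@97
ASKS (lowest first):
  #1: 4@99
  #5: 6@105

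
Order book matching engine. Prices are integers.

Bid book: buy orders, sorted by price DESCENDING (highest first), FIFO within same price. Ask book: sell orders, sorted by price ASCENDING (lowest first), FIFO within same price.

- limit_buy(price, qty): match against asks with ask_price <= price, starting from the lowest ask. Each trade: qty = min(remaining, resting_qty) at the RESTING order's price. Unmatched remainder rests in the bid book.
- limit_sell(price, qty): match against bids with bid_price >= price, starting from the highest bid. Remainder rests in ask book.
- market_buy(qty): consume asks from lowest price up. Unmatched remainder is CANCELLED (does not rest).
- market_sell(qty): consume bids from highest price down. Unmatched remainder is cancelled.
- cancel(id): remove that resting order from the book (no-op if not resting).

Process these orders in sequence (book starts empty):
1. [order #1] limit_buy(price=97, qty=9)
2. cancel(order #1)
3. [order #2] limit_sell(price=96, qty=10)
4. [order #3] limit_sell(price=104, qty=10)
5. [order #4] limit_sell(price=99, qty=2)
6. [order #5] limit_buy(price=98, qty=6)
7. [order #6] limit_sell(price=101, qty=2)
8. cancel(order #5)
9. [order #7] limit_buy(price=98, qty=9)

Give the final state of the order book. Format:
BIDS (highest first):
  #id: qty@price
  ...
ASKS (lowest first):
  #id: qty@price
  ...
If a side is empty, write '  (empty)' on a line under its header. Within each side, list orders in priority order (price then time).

Answer: BIDS (highest first):
  #7: 5@98
ASKS (lowest first):
  #4: 2@99
  #6: 2@101
  #3: 10@104

Derivation:
After op 1 [order #1] limit_buy(price=97, qty=9): fills=none; bids=[#1:9@97] asks=[-]
After op 2 cancel(order #1): fills=none; bids=[-] asks=[-]
After op 3 [order #2] limit_sell(price=96, qty=10): fills=none; bids=[-] asks=[#2:10@96]
After op 4 [order #3] limit_sell(price=104, qty=10): fills=none; bids=[-] asks=[#2:10@96 #3:10@104]
After op 5 [order #4] limit_sell(price=99, qty=2): fills=none; bids=[-] asks=[#2:10@96 #4:2@99 #3:10@104]
After op 6 [order #5] limit_buy(price=98, qty=6): fills=#5x#2:6@96; bids=[-] asks=[#2:4@96 #4:2@99 #3:10@104]
After op 7 [order #6] limit_sell(price=101, qty=2): fills=none; bids=[-] asks=[#2:4@96 #4:2@99 #6:2@101 #3:10@104]
After op 8 cancel(order #5): fills=none; bids=[-] asks=[#2:4@96 #4:2@99 #6:2@101 #3:10@104]
After op 9 [order #7] limit_buy(price=98, qty=9): fills=#7x#2:4@96; bids=[#7:5@98] asks=[#4:2@99 #6:2@101 #3:10@104]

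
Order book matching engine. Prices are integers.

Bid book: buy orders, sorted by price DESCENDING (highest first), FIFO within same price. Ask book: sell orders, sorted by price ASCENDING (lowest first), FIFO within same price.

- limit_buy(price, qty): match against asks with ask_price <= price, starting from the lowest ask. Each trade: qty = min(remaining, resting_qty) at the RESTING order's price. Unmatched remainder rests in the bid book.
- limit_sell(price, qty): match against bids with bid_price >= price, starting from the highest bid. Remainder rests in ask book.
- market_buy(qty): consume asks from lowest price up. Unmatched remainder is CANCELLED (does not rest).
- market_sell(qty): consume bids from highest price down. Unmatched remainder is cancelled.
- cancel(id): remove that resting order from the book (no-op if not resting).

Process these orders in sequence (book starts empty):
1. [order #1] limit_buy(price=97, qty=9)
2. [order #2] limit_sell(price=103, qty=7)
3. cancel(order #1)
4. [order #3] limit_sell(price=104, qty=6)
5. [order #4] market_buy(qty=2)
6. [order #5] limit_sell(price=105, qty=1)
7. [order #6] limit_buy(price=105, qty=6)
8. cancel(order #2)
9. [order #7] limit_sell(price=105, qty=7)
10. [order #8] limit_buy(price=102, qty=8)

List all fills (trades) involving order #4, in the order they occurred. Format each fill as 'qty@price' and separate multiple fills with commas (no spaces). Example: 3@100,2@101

After op 1 [order #1] limit_buy(price=97, qty=9): fills=none; bids=[#1:9@97] asks=[-]
After op 2 [order #2] limit_sell(price=103, qty=7): fills=none; bids=[#1:9@97] asks=[#2:7@103]
After op 3 cancel(order #1): fills=none; bids=[-] asks=[#2:7@103]
After op 4 [order #3] limit_sell(price=104, qty=6): fills=none; bids=[-] asks=[#2:7@103 #3:6@104]
After op 5 [order #4] market_buy(qty=2): fills=#4x#2:2@103; bids=[-] asks=[#2:5@103 #3:6@104]
After op 6 [order #5] limit_sell(price=105, qty=1): fills=none; bids=[-] asks=[#2:5@103 #3:6@104 #5:1@105]
After op 7 [order #6] limit_buy(price=105, qty=6): fills=#6x#2:5@103 #6x#3:1@104; bids=[-] asks=[#3:5@104 #5:1@105]
After op 8 cancel(order #2): fills=none; bids=[-] asks=[#3:5@104 #5:1@105]
After op 9 [order #7] limit_sell(price=105, qty=7): fills=none; bids=[-] asks=[#3:5@104 #5:1@105 #7:7@105]
After op 10 [order #8] limit_buy(price=102, qty=8): fills=none; bids=[#8:8@102] asks=[#3:5@104 #5:1@105 #7:7@105]

Answer: 2@103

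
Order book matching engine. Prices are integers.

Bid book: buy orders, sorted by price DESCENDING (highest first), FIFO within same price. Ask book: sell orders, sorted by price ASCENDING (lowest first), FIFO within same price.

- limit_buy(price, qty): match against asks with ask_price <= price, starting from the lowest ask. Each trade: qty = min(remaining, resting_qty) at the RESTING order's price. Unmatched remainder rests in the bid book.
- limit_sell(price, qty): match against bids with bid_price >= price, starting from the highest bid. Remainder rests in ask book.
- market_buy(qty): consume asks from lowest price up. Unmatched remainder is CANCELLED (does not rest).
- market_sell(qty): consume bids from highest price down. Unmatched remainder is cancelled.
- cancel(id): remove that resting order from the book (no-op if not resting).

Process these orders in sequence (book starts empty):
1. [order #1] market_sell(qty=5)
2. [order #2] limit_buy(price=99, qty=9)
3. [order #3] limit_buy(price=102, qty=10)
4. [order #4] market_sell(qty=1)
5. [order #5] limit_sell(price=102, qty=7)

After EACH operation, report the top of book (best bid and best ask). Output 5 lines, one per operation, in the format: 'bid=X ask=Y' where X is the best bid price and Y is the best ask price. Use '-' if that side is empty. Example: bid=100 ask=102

After op 1 [order #1] market_sell(qty=5): fills=none; bids=[-] asks=[-]
After op 2 [order #2] limit_buy(price=99, qty=9): fills=none; bids=[#2:9@99] asks=[-]
After op 3 [order #3] limit_buy(price=102, qty=10): fills=none; bids=[#3:10@102 #2:9@99] asks=[-]
After op 4 [order #4] market_sell(qty=1): fills=#3x#4:1@102; bids=[#3:9@102 #2:9@99] asks=[-]
After op 5 [order #5] limit_sell(price=102, qty=7): fills=#3x#5:7@102; bids=[#3:2@102 #2:9@99] asks=[-]

Answer: bid=- ask=-
bid=99 ask=-
bid=102 ask=-
bid=102 ask=-
bid=102 ask=-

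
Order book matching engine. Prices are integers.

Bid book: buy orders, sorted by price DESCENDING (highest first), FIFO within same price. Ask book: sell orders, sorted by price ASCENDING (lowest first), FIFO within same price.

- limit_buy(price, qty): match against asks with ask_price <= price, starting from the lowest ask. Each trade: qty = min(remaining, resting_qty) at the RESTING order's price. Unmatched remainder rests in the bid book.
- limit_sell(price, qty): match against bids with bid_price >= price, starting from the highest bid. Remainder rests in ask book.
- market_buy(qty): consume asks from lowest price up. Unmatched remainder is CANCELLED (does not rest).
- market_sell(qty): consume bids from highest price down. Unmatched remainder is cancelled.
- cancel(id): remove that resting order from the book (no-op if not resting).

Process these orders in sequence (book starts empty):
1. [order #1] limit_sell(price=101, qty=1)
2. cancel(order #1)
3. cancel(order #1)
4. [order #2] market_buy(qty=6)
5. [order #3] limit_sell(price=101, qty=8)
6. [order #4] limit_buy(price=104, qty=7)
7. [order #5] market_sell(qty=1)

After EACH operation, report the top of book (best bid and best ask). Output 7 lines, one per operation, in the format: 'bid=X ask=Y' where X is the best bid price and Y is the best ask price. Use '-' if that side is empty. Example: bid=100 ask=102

Answer: bid=- ask=101
bid=- ask=-
bid=- ask=-
bid=- ask=-
bid=- ask=101
bid=- ask=101
bid=- ask=101

Derivation:
After op 1 [order #1] limit_sell(price=101, qty=1): fills=none; bids=[-] asks=[#1:1@101]
After op 2 cancel(order #1): fills=none; bids=[-] asks=[-]
After op 3 cancel(order #1): fills=none; bids=[-] asks=[-]
After op 4 [order #2] market_buy(qty=6): fills=none; bids=[-] asks=[-]
After op 5 [order #3] limit_sell(price=101, qty=8): fills=none; bids=[-] asks=[#3:8@101]
After op 6 [order #4] limit_buy(price=104, qty=7): fills=#4x#3:7@101; bids=[-] asks=[#3:1@101]
After op 7 [order #5] market_sell(qty=1): fills=none; bids=[-] asks=[#3:1@101]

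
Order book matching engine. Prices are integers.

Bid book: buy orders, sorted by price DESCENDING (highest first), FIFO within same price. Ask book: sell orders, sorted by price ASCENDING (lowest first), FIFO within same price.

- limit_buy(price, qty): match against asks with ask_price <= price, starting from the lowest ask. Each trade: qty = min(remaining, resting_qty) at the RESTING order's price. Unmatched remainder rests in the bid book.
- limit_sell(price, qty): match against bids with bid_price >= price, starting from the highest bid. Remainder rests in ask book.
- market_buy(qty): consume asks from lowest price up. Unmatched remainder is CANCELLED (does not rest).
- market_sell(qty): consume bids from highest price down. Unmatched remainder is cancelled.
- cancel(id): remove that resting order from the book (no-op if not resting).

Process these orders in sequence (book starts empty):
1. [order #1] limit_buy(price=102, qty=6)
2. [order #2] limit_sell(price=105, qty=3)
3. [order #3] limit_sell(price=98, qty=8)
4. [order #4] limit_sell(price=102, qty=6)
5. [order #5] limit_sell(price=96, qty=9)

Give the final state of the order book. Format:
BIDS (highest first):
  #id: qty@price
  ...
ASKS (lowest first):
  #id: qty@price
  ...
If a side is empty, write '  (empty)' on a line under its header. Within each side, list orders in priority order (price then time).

Answer: BIDS (highest first):
  (empty)
ASKS (lowest first):
  #5: 9@96
  #3: 2@98
  #4: 6@102
  #2: 3@105

Derivation:
After op 1 [order #1] limit_buy(price=102, qty=6): fills=none; bids=[#1:6@102] asks=[-]
After op 2 [order #2] limit_sell(price=105, qty=3): fills=none; bids=[#1:6@102] asks=[#2:3@105]
After op 3 [order #3] limit_sell(price=98, qty=8): fills=#1x#3:6@102; bids=[-] asks=[#3:2@98 #2:3@105]
After op 4 [order #4] limit_sell(price=102, qty=6): fills=none; bids=[-] asks=[#3:2@98 #4:6@102 #2:3@105]
After op 5 [order #5] limit_sell(price=96, qty=9): fills=none; bids=[-] asks=[#5:9@96 #3:2@98 #4:6@102 #2:3@105]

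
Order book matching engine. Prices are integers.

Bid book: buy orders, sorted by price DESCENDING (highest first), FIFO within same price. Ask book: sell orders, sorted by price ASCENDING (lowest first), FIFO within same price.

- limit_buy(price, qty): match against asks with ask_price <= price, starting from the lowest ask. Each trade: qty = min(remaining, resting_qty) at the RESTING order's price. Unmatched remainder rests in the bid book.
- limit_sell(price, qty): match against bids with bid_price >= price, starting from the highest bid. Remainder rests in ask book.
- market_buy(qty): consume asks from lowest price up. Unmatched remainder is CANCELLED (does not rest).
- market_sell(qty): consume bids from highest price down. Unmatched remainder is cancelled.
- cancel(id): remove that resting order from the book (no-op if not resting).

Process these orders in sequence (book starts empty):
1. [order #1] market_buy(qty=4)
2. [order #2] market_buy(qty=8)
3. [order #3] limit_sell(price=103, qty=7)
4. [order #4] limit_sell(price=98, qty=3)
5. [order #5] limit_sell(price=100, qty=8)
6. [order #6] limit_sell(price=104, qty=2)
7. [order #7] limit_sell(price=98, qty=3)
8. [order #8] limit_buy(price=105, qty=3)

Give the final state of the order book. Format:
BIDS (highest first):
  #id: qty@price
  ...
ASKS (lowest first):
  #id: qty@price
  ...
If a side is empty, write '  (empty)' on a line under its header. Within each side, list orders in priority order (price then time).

After op 1 [order #1] market_buy(qty=4): fills=none; bids=[-] asks=[-]
After op 2 [order #2] market_buy(qty=8): fills=none; bids=[-] asks=[-]
After op 3 [order #3] limit_sell(price=103, qty=7): fills=none; bids=[-] asks=[#3:7@103]
After op 4 [order #4] limit_sell(price=98, qty=3): fills=none; bids=[-] asks=[#4:3@98 #3:7@103]
After op 5 [order #5] limit_sell(price=100, qty=8): fills=none; bids=[-] asks=[#4:3@98 #5:8@100 #3:7@103]
After op 6 [order #6] limit_sell(price=104, qty=2): fills=none; bids=[-] asks=[#4:3@98 #5:8@100 #3:7@103 #6:2@104]
After op 7 [order #7] limit_sell(price=98, qty=3): fills=none; bids=[-] asks=[#4:3@98 #7:3@98 #5:8@100 #3:7@103 #6:2@104]
After op 8 [order #8] limit_buy(price=105, qty=3): fills=#8x#4:3@98; bids=[-] asks=[#7:3@98 #5:8@100 #3:7@103 #6:2@104]

Answer: BIDS (highest first):
  (empty)
ASKS (lowest first):
  #7: 3@98
  #5: 8@100
  #3: 7@103
  #6: 2@104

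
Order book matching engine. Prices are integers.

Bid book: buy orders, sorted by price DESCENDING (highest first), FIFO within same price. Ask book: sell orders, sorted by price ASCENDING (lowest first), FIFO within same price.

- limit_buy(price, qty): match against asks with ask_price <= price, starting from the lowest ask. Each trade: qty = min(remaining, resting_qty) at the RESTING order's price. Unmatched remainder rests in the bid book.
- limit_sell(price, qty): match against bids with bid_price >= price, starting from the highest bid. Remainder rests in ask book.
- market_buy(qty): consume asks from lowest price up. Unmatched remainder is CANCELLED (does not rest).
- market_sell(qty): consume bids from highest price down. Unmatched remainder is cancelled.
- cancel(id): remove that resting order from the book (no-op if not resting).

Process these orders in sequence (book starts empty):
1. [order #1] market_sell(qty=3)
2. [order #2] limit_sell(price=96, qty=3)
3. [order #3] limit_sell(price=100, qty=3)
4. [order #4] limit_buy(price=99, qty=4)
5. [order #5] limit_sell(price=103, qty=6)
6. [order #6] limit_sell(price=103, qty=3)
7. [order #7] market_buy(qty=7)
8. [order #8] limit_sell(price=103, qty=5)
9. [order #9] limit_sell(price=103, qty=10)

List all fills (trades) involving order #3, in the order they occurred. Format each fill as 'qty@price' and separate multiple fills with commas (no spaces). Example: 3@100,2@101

Answer: 3@100

Derivation:
After op 1 [order #1] market_sell(qty=3): fills=none; bids=[-] asks=[-]
After op 2 [order #2] limit_sell(price=96, qty=3): fills=none; bids=[-] asks=[#2:3@96]
After op 3 [order #3] limit_sell(price=100, qty=3): fills=none; bids=[-] asks=[#2:3@96 #3:3@100]
After op 4 [order #4] limit_buy(price=99, qty=4): fills=#4x#2:3@96; bids=[#4:1@99] asks=[#3:3@100]
After op 5 [order #5] limit_sell(price=103, qty=6): fills=none; bids=[#4:1@99] asks=[#3:3@100 #5:6@103]
After op 6 [order #6] limit_sell(price=103, qty=3): fills=none; bids=[#4:1@99] asks=[#3:3@100 #5:6@103 #6:3@103]
After op 7 [order #7] market_buy(qty=7): fills=#7x#3:3@100 #7x#5:4@103; bids=[#4:1@99] asks=[#5:2@103 #6:3@103]
After op 8 [order #8] limit_sell(price=103, qty=5): fills=none; bids=[#4:1@99] asks=[#5:2@103 #6:3@103 #8:5@103]
After op 9 [order #9] limit_sell(price=103, qty=10): fills=none; bids=[#4:1@99] asks=[#5:2@103 #6:3@103 #8:5@103 #9:10@103]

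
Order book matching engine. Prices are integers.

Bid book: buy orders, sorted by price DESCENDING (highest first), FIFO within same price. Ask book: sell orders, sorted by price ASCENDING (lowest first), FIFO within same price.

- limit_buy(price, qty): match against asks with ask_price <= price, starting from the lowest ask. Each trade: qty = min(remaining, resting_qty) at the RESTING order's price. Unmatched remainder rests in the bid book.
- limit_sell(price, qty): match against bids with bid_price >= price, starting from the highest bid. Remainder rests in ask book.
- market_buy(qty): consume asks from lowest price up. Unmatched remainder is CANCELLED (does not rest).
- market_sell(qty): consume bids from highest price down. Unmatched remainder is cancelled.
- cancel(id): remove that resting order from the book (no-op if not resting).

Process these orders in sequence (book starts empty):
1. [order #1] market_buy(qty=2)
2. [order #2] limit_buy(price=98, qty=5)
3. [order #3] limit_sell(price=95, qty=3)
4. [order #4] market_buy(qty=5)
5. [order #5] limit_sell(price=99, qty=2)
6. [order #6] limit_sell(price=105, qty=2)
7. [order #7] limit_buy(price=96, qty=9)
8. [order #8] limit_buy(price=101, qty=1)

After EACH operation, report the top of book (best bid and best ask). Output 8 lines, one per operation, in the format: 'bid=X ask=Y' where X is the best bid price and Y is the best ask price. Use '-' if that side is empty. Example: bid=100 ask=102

Answer: bid=- ask=-
bid=98 ask=-
bid=98 ask=-
bid=98 ask=-
bid=98 ask=99
bid=98 ask=99
bid=98 ask=99
bid=98 ask=99

Derivation:
After op 1 [order #1] market_buy(qty=2): fills=none; bids=[-] asks=[-]
After op 2 [order #2] limit_buy(price=98, qty=5): fills=none; bids=[#2:5@98] asks=[-]
After op 3 [order #3] limit_sell(price=95, qty=3): fills=#2x#3:3@98; bids=[#2:2@98] asks=[-]
After op 4 [order #4] market_buy(qty=5): fills=none; bids=[#2:2@98] asks=[-]
After op 5 [order #5] limit_sell(price=99, qty=2): fills=none; bids=[#2:2@98] asks=[#5:2@99]
After op 6 [order #6] limit_sell(price=105, qty=2): fills=none; bids=[#2:2@98] asks=[#5:2@99 #6:2@105]
After op 7 [order #7] limit_buy(price=96, qty=9): fills=none; bids=[#2:2@98 #7:9@96] asks=[#5:2@99 #6:2@105]
After op 8 [order #8] limit_buy(price=101, qty=1): fills=#8x#5:1@99; bids=[#2:2@98 #7:9@96] asks=[#5:1@99 #6:2@105]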